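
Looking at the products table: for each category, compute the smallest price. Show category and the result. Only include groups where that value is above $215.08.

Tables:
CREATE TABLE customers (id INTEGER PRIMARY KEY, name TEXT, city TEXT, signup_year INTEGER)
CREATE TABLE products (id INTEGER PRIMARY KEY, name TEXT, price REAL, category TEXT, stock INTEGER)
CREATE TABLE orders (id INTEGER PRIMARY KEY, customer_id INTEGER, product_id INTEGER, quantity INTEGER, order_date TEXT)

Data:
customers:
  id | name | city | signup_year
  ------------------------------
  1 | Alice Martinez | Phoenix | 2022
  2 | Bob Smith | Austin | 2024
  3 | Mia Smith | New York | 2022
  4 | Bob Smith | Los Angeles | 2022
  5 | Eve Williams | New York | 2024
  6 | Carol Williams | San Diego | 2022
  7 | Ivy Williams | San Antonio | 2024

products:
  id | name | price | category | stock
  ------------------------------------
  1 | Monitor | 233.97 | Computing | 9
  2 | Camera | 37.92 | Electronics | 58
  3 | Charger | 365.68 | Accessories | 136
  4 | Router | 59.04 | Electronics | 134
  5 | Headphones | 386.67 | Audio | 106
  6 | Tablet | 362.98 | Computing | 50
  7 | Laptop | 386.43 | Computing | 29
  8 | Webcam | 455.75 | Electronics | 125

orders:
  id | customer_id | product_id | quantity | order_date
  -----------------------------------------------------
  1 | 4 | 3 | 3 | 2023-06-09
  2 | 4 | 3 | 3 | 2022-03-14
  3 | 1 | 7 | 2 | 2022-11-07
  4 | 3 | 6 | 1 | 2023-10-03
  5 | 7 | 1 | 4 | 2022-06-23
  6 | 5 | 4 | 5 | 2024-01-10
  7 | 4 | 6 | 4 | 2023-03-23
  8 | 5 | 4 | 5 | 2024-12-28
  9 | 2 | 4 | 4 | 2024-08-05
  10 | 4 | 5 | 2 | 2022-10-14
SELECT category, MIN(price) AS min_price FROM products GROUP BY category HAVING MIN(price) > 215.08

Execution result:
category | min_price
Accessories | 365.68
Audio | 386.67
Computing | 233.97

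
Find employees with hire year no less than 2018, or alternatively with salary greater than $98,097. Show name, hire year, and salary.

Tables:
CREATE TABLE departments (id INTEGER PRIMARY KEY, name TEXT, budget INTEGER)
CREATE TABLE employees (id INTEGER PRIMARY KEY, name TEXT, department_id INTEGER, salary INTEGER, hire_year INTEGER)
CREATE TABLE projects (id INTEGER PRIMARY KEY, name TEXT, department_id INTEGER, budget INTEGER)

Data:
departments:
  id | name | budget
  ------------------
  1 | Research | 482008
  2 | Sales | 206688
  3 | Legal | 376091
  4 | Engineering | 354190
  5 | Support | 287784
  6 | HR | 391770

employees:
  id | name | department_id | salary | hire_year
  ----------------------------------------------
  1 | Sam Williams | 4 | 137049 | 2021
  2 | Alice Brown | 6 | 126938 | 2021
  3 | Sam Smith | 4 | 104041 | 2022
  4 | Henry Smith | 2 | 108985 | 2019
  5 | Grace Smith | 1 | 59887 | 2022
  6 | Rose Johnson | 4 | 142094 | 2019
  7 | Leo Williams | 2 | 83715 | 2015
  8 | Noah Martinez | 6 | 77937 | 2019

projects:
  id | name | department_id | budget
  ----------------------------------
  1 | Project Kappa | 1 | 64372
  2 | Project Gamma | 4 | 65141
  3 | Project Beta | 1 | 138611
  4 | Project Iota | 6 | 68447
SELECT name, hire_year, salary FROM employees WHERE hire_year >= 2018 OR salary > 98097

Execution result:
name | hire_year | salary
Sam Williams | 2021 | 137049
Alice Brown | 2021 | 126938
Sam Smith | 2022 | 104041
Henry Smith | 2019 | 108985
Grace Smith | 2022 | 59887
Rose Johnson | 2019 | 142094
Noah Martinez | 2019 | 77937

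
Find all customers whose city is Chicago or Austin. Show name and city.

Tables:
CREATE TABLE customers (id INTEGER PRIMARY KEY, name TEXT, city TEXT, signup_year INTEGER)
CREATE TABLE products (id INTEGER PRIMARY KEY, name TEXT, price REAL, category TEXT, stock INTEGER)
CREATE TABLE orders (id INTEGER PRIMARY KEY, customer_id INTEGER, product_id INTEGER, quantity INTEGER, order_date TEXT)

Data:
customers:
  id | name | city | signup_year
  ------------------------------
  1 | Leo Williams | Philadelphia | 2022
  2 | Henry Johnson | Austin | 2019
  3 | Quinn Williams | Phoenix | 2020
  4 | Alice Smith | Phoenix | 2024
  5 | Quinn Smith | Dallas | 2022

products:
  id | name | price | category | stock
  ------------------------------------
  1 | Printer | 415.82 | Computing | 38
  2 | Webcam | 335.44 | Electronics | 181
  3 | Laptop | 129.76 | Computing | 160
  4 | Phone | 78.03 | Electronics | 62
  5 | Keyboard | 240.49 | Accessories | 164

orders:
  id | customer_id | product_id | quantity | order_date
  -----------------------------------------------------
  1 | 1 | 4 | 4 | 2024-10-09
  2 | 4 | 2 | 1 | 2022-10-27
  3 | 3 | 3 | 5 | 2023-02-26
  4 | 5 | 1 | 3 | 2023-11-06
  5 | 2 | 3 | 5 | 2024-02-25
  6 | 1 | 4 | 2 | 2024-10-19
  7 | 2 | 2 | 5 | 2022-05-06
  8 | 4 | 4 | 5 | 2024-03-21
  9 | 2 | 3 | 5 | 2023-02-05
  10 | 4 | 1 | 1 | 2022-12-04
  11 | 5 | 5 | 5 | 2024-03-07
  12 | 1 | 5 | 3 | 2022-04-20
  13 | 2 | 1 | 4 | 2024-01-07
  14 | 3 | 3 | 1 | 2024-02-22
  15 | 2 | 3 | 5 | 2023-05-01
SELECT name, city FROM customers WHERE city IN ('Chicago', 'Austin')

Execution result:
name | city
Henry Johnson | Austin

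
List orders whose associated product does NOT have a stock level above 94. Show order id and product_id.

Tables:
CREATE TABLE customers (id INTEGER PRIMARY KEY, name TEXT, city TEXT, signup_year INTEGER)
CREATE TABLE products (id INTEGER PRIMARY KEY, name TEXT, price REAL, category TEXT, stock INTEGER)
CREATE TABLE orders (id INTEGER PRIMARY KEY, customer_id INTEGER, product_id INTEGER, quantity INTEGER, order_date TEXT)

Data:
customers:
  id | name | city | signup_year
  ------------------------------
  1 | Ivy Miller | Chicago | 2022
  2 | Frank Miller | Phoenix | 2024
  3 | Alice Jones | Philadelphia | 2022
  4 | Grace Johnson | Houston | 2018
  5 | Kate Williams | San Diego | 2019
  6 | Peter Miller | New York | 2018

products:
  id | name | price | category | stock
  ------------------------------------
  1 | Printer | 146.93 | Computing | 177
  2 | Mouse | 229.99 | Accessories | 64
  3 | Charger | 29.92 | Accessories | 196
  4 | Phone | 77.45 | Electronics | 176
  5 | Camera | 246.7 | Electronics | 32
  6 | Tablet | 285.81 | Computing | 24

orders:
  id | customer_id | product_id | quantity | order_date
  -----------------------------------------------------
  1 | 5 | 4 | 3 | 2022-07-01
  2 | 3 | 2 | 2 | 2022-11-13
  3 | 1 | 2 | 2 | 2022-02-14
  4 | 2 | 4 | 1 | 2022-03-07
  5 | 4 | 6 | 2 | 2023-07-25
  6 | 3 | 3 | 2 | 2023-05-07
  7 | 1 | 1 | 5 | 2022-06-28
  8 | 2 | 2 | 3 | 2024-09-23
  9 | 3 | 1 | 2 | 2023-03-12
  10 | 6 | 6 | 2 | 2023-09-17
SELECT id, product_id FROM orders WHERE product_id NOT IN (SELECT id FROM products WHERE stock > 94)

Execution result:
id | product_id
2 | 2
3 | 2
5 | 6
8 | 2
10 | 6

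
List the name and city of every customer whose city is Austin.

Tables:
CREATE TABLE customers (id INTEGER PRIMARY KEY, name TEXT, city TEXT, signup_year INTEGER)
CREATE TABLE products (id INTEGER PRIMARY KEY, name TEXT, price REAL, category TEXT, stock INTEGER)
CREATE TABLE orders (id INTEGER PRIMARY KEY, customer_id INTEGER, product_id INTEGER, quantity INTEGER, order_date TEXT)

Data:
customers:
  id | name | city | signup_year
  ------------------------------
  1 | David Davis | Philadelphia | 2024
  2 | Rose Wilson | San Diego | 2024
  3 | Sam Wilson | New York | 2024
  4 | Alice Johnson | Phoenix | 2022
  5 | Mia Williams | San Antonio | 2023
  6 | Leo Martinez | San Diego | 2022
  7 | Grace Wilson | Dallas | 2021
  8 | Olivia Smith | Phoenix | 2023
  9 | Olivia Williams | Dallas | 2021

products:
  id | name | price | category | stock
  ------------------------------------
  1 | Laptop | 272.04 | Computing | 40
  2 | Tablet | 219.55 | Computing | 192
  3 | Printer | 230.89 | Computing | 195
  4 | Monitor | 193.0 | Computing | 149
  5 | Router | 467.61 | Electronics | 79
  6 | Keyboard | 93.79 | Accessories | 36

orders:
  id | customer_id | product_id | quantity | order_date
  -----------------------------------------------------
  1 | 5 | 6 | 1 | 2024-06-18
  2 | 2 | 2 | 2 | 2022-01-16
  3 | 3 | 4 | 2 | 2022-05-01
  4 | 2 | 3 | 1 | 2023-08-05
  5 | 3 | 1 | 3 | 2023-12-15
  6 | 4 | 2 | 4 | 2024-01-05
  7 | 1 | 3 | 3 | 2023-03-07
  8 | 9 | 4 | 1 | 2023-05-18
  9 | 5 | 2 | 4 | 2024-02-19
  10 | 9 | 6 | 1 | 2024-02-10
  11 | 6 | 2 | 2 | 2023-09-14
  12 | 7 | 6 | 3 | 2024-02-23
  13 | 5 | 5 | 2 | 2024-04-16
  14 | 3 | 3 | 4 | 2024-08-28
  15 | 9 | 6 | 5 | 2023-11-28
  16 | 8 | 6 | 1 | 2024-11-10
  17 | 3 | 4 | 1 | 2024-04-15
SELECT name, city FROM customers WHERE city = 'Austin'

Execution result:
(no rows)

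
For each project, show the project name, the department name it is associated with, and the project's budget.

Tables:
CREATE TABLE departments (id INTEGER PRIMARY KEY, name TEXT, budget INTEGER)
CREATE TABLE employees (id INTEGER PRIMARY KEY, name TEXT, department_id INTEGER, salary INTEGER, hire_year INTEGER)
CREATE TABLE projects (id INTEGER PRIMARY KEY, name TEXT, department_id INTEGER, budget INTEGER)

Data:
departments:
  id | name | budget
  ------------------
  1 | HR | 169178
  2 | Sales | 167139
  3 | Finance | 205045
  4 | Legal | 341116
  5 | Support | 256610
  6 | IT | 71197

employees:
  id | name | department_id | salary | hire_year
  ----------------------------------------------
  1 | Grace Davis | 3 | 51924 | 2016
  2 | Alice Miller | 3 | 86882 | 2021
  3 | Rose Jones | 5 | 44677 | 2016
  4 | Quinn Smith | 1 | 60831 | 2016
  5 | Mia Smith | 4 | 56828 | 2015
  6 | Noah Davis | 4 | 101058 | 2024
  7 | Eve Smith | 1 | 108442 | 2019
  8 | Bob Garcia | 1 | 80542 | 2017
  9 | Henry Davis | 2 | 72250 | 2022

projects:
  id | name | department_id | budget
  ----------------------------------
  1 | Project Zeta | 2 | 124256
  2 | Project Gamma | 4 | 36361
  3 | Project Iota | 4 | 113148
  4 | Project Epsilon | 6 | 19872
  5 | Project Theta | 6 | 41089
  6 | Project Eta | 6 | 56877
SELECT c.name, p.name AS department, c.budget FROM projects c JOIN departments p ON c.department_id = p.id

Execution result:
name | department | budget
Project Zeta | Sales | 124256
Project Gamma | Legal | 36361
Project Iota | Legal | 113148
Project Epsilon | IT | 19872
Project Theta | IT | 41089
Project Eta | IT | 56877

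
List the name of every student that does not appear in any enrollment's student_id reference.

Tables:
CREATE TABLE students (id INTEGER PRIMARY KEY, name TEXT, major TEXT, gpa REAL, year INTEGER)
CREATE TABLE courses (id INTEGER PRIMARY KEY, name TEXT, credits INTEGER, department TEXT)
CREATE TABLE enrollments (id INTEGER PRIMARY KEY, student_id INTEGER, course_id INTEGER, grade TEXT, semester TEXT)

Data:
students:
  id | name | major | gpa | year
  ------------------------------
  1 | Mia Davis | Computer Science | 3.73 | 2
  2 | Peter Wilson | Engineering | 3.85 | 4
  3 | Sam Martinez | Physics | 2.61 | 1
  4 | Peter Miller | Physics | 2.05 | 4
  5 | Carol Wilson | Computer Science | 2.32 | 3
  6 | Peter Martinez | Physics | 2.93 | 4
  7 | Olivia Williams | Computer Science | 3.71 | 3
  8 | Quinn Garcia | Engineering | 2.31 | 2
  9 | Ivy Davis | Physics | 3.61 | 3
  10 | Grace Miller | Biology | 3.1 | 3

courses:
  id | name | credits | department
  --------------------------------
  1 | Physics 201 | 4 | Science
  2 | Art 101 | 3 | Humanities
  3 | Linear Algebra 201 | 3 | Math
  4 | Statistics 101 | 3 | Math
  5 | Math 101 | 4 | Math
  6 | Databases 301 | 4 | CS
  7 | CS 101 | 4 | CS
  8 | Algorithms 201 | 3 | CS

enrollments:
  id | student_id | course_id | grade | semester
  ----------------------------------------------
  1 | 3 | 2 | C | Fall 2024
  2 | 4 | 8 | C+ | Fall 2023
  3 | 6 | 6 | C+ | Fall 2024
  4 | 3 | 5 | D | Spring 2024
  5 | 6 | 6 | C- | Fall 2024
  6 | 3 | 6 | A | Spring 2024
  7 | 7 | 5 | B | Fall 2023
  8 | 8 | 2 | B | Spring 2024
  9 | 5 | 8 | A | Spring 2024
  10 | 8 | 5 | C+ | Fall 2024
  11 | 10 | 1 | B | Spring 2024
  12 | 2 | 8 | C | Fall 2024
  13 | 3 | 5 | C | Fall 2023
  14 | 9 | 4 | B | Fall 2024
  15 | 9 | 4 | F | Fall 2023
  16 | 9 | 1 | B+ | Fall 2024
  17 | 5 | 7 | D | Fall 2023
SELECT p.name FROM students p LEFT JOIN enrollments c ON c.student_id = p.id WHERE c.id IS NULL

Execution result:
Mia Davis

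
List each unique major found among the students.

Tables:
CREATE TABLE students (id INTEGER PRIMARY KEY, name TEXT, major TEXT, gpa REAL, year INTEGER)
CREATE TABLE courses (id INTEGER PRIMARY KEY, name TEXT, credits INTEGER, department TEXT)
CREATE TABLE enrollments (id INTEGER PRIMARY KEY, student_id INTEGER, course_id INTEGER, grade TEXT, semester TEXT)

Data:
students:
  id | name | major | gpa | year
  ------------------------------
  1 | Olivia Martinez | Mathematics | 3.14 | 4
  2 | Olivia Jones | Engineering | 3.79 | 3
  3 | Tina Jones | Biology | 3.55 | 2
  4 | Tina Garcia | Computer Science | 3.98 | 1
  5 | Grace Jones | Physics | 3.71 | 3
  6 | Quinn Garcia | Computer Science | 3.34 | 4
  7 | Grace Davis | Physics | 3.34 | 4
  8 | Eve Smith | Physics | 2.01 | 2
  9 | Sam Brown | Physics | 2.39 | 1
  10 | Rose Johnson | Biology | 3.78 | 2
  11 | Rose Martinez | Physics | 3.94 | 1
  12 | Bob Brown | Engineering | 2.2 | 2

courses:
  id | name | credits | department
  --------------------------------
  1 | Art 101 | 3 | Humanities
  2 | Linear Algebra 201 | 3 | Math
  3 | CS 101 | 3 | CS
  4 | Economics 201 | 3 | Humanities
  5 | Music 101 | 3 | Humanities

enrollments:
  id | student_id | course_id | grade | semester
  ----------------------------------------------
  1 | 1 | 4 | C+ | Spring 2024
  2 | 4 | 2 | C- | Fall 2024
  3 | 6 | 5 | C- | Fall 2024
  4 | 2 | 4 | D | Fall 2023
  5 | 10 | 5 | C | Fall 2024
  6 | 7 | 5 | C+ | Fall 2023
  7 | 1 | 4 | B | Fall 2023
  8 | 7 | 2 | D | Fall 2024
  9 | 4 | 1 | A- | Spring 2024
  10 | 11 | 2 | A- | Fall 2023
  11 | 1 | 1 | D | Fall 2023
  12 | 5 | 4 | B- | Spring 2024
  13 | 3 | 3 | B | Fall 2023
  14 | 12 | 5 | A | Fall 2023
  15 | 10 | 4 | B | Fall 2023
SELECT DISTINCT major FROM students

Execution result:
major
Mathematics
Engineering
Biology
Computer Science
Physics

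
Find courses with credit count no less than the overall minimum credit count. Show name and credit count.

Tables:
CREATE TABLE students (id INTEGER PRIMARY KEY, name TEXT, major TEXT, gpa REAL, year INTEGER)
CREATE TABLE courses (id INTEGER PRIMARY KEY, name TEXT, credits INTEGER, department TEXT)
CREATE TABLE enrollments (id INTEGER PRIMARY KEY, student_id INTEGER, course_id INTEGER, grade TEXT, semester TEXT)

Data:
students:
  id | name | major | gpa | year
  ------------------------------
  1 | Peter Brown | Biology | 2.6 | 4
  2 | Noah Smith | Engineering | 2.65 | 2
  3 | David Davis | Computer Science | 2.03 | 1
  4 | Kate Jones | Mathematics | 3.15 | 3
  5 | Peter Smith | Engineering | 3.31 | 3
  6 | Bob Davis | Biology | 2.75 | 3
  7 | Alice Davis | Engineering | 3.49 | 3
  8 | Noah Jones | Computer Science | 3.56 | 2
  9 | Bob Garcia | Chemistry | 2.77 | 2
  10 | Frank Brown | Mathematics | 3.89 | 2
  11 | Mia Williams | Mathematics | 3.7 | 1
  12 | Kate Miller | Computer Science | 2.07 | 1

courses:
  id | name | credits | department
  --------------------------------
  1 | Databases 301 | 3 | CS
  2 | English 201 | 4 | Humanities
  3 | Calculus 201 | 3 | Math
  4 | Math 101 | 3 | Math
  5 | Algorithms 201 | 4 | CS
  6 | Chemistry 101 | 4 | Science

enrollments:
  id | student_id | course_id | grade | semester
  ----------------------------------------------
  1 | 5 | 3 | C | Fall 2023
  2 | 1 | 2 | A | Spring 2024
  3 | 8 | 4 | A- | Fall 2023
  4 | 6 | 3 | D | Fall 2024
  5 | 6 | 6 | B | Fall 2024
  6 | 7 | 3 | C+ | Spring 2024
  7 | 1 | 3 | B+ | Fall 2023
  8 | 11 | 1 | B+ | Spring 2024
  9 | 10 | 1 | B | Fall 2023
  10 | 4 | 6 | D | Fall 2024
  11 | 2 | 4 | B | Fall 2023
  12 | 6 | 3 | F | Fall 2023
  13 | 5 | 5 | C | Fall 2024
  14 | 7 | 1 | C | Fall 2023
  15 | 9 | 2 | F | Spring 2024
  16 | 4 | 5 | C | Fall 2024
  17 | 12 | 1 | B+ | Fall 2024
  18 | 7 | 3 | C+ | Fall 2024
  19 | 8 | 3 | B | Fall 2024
SELECT name, credits FROM courses WHERE credits >= (SELECT MIN(credits) FROM courses)

Execution result:
name | credits
Databases 301 | 3
English 201 | 4
Calculus 201 | 3
Math 101 | 3
Algorithms 201 | 4
Chemistry 101 | 4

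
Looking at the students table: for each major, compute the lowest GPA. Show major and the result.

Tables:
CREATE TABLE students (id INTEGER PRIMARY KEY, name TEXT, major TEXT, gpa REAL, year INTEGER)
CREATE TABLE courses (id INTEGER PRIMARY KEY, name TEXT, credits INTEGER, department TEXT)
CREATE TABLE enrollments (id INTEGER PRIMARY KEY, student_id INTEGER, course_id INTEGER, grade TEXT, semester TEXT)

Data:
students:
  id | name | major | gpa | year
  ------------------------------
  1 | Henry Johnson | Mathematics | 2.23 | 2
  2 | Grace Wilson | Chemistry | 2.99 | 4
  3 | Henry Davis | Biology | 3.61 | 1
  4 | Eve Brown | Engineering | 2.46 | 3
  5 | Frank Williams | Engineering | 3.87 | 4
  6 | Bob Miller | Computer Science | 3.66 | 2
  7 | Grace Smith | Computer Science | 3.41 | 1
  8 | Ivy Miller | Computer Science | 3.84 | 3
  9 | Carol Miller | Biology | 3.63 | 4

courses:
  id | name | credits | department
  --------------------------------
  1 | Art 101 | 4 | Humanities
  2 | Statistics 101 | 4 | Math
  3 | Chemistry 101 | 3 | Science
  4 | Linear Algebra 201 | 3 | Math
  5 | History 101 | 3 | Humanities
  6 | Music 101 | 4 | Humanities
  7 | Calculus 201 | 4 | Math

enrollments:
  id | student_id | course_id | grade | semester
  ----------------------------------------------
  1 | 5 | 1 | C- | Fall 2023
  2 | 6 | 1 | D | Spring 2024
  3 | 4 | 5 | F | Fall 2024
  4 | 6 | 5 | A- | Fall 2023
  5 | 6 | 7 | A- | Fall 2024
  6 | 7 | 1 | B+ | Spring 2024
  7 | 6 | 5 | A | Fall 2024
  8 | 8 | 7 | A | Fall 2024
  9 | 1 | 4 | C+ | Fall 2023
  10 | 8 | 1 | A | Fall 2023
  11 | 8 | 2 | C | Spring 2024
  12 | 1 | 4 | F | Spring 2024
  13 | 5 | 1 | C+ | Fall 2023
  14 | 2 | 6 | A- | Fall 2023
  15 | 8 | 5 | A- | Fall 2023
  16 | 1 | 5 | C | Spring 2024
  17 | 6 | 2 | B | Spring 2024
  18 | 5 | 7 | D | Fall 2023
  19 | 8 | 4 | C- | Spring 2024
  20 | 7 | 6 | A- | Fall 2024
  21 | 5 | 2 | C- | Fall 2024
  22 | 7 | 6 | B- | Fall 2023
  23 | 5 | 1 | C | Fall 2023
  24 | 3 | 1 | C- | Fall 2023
SELECT major, MIN(gpa) AS min_gpa FROM students GROUP BY major

Execution result:
major | min_gpa
Biology | 3.61
Chemistry | 2.99
Computer Science | 3.41
Engineering | 2.46
Mathematics | 2.23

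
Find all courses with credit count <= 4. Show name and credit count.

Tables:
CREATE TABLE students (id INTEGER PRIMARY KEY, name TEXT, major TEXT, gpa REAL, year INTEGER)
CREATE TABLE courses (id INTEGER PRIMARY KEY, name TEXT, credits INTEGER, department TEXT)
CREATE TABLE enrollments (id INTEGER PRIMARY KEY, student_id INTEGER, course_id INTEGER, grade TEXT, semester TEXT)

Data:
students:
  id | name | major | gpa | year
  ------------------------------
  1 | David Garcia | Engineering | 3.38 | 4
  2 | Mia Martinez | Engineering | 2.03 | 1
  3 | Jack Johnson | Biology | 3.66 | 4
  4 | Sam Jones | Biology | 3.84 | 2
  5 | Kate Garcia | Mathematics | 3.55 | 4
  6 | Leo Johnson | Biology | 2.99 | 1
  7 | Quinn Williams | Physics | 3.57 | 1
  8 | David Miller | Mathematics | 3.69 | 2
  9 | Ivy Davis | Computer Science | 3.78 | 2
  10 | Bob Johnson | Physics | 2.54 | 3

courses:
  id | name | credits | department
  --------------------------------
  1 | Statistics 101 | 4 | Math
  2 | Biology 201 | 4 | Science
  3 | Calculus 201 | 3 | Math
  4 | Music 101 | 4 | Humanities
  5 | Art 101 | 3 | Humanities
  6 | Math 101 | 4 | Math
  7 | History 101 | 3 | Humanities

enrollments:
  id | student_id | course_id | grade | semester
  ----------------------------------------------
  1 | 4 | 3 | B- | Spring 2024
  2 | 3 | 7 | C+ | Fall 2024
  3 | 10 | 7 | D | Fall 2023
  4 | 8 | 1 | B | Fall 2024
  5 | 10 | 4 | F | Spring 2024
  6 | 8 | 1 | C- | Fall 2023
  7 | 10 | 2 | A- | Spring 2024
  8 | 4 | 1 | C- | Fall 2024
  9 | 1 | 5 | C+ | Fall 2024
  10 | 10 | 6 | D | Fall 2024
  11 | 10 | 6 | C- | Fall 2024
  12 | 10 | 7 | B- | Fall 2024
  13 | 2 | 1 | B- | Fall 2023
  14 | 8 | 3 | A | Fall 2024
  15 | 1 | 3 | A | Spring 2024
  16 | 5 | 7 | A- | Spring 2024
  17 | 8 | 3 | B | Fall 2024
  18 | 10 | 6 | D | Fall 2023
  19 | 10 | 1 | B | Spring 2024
SELECT name, credits FROM courses WHERE credits <= 4

Execution result:
name | credits
Statistics 101 | 4
Biology 201 | 4
Calculus 201 | 3
Music 101 | 4
Art 101 | 3
Math 101 | 4
History 101 | 3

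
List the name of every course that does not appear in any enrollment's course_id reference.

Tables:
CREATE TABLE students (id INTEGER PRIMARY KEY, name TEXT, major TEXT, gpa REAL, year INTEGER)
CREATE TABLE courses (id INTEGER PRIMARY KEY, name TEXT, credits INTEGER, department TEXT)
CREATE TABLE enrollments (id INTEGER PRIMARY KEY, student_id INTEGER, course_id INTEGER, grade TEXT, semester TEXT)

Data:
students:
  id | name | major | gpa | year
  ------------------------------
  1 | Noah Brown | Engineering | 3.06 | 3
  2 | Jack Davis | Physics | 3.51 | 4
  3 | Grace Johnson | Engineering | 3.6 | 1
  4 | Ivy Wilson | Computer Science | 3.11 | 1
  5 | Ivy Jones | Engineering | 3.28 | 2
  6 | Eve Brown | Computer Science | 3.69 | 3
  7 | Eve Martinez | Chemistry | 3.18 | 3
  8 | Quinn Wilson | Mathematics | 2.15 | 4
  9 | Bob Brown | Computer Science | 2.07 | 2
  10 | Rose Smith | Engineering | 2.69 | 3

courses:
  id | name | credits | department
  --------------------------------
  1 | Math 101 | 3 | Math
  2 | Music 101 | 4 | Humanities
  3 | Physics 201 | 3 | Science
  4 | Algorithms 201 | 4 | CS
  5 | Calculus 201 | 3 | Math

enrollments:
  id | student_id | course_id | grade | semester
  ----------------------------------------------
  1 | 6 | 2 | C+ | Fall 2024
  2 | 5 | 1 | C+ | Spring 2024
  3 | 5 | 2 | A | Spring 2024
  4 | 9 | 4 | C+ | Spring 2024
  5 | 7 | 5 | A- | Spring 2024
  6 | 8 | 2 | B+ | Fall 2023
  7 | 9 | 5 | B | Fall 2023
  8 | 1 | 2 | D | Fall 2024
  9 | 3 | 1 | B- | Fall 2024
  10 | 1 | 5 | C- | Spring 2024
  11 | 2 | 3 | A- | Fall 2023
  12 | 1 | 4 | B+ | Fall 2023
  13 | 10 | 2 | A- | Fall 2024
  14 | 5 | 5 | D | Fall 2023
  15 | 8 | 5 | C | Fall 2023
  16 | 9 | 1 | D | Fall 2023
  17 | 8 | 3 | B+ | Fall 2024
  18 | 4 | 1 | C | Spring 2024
SELECT p.name FROM courses p LEFT JOIN enrollments c ON c.course_id = p.id WHERE c.id IS NULL

Execution result:
(no rows)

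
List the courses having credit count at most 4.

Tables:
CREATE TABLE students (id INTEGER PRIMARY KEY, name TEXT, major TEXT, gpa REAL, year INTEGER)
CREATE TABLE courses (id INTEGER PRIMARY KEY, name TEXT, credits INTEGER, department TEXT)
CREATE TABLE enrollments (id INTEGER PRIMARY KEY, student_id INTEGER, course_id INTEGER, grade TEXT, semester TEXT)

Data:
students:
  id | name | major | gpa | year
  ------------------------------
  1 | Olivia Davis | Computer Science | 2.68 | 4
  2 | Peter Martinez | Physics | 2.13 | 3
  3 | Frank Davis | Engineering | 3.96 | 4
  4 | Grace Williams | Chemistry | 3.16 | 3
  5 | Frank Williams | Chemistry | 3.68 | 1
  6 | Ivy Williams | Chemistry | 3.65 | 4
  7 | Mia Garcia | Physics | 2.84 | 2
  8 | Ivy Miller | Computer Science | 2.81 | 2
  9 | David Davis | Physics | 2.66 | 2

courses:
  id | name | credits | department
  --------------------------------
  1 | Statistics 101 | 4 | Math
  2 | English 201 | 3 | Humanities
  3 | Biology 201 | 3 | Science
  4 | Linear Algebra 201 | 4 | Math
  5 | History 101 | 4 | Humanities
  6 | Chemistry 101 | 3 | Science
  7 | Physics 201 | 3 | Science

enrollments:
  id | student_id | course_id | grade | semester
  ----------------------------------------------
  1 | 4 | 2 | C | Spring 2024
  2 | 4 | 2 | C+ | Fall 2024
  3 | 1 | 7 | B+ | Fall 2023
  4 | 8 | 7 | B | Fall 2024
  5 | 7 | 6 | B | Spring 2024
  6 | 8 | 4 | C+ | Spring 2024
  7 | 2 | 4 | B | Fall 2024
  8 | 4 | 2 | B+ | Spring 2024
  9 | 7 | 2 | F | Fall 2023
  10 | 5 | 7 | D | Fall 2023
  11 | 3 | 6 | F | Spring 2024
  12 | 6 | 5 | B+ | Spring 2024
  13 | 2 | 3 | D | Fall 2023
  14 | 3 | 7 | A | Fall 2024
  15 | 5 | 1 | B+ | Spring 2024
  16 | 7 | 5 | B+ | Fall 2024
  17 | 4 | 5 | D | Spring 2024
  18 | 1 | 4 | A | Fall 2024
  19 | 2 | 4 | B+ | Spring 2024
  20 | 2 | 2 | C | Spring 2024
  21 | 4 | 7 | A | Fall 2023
SELECT name, credits FROM courses WHERE credits <= 4

Execution result:
name | credits
Statistics 101 | 4
English 201 | 3
Biology 201 | 3
Linear Algebra 201 | 4
History 101 | 4
Chemistry 101 | 3
Physics 201 | 3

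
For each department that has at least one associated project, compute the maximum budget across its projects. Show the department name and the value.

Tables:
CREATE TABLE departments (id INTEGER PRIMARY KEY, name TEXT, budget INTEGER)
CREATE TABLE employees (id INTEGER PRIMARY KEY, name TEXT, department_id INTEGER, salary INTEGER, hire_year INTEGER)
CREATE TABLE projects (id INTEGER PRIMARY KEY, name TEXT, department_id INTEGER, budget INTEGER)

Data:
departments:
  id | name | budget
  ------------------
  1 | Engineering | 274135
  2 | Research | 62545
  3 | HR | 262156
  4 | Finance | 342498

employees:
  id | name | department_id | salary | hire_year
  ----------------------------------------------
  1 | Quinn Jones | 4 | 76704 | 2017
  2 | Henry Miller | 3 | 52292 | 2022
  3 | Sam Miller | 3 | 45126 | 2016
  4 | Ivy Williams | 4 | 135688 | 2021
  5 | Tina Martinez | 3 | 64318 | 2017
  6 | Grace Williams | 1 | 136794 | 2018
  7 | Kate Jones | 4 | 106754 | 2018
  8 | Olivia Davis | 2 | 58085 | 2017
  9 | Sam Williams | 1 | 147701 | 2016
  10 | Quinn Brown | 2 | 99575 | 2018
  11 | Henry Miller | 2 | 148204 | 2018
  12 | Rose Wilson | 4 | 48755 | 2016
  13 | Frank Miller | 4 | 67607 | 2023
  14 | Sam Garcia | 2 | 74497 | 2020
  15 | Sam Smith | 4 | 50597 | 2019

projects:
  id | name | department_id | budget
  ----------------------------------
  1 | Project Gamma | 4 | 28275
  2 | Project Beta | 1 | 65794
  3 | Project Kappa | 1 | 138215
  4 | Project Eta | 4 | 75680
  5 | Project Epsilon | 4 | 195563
SELECT p.name, MAX(c.budget) AS max_budget FROM projects c JOIN departments p ON c.department_id = p.id GROUP BY p.id, p.name

Execution result:
name | max_budget
Engineering | 138215
Finance | 195563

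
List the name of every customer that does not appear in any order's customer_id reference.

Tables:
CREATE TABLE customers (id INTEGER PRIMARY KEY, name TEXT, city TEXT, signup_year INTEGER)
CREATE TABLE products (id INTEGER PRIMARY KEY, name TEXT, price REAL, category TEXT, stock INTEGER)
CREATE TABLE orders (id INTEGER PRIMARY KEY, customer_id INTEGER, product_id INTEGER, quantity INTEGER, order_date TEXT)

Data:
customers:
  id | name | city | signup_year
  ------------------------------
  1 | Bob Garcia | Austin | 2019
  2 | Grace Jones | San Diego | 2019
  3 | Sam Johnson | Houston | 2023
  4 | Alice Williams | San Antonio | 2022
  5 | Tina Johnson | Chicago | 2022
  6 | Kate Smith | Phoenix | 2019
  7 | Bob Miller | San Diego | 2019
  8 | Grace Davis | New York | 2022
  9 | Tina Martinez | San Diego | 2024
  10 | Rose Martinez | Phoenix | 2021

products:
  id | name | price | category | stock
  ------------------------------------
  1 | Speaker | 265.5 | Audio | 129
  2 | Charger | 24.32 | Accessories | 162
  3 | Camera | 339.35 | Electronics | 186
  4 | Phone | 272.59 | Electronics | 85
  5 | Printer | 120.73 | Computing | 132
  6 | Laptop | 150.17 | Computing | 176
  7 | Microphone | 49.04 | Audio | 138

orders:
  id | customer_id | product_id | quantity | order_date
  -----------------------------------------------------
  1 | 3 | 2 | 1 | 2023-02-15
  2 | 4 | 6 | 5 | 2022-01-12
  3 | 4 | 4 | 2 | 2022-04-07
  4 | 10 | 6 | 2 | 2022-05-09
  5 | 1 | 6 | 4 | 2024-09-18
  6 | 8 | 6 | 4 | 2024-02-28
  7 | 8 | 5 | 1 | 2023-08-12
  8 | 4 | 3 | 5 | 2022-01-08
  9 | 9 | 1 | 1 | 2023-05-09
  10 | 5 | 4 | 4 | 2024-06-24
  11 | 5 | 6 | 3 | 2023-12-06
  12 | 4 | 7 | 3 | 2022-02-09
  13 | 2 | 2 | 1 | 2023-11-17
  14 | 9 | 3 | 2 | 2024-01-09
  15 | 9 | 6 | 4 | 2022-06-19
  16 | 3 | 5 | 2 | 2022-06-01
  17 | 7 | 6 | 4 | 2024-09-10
SELECT p.name FROM customers p LEFT JOIN orders c ON c.customer_id = p.id WHERE c.id IS NULL

Execution result:
Kate Smith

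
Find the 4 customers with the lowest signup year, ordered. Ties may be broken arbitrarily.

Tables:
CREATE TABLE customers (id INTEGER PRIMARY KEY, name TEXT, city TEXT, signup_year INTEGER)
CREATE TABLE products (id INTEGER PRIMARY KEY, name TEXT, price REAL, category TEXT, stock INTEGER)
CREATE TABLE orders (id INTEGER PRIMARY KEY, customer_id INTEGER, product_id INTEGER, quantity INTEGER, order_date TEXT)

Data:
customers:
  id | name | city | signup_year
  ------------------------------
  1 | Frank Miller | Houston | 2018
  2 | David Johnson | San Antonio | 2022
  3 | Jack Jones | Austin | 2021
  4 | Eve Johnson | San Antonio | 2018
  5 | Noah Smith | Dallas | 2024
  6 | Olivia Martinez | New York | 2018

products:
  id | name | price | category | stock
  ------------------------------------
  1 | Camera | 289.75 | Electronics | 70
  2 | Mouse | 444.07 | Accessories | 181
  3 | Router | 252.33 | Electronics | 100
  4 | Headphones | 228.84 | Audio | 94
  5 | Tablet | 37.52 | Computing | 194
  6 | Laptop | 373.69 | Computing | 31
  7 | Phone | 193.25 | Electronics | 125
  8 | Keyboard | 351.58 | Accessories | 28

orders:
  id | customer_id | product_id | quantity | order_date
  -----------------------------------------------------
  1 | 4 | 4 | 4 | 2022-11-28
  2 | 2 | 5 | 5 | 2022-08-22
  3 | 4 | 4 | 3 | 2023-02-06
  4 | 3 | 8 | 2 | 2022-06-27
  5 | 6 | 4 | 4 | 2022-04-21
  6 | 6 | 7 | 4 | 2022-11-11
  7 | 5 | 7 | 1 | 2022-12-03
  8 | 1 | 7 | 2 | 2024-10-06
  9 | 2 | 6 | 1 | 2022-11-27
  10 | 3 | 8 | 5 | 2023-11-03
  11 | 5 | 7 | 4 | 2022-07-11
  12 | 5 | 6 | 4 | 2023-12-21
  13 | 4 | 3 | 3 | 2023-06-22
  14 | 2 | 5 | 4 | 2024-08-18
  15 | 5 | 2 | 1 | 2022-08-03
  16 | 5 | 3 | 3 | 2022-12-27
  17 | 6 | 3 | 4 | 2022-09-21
SELECT name, signup_year FROM customers ORDER BY signup_year ASC LIMIT 4

Execution result:
name | signup_year
Frank Miller | 2018
Eve Johnson | 2018
Olivia Martinez | 2018
Jack Jones | 2021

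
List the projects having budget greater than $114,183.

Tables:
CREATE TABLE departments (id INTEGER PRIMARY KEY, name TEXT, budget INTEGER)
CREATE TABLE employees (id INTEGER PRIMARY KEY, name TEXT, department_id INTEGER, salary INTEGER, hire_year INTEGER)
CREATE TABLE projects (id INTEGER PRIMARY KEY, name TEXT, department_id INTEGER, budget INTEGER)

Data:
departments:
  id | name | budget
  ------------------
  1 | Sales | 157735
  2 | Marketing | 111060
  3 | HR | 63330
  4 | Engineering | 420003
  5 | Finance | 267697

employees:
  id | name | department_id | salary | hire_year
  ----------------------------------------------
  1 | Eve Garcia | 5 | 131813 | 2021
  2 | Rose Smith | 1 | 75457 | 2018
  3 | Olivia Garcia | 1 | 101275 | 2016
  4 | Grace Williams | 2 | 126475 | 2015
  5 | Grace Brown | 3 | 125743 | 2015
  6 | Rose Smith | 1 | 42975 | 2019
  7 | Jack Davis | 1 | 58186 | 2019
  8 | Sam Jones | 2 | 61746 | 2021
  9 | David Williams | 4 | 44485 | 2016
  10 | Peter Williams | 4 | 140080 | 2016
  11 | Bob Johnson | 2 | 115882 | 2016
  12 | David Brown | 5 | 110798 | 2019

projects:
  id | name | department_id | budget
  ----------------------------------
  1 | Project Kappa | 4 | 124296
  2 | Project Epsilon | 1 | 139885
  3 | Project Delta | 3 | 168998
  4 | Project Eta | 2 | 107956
SELECT name, budget FROM projects WHERE budget > 114183

Execution result:
name | budget
Project Kappa | 124296
Project Epsilon | 139885
Project Delta | 168998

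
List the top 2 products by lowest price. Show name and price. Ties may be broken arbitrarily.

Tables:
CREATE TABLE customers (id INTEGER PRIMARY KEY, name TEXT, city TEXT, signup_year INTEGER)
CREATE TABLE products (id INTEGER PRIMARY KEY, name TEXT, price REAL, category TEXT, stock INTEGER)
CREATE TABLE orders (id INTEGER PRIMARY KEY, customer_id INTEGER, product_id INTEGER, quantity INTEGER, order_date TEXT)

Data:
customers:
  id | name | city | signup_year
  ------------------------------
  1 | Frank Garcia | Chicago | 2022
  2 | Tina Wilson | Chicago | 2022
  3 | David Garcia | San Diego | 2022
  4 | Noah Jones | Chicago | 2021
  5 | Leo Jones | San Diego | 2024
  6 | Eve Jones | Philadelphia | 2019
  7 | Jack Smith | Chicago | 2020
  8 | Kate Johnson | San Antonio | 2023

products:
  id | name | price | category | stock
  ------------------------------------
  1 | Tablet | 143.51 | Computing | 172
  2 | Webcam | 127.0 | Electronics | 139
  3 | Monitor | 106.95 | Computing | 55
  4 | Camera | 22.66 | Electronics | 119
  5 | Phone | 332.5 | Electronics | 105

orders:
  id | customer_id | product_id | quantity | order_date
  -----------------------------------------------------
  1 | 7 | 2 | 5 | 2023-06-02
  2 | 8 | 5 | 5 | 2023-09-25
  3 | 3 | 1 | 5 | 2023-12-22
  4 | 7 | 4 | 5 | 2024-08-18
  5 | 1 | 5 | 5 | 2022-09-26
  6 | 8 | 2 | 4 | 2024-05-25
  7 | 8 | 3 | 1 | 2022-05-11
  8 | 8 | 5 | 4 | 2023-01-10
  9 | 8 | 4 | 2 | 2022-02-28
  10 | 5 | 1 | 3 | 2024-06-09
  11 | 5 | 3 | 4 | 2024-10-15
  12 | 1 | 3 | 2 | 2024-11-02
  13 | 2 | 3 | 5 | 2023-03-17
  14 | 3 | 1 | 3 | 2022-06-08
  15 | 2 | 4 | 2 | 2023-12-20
SELECT name, price FROM products ORDER BY price ASC LIMIT 2

Execution result:
name | price
Camera | 22.66
Monitor | 106.95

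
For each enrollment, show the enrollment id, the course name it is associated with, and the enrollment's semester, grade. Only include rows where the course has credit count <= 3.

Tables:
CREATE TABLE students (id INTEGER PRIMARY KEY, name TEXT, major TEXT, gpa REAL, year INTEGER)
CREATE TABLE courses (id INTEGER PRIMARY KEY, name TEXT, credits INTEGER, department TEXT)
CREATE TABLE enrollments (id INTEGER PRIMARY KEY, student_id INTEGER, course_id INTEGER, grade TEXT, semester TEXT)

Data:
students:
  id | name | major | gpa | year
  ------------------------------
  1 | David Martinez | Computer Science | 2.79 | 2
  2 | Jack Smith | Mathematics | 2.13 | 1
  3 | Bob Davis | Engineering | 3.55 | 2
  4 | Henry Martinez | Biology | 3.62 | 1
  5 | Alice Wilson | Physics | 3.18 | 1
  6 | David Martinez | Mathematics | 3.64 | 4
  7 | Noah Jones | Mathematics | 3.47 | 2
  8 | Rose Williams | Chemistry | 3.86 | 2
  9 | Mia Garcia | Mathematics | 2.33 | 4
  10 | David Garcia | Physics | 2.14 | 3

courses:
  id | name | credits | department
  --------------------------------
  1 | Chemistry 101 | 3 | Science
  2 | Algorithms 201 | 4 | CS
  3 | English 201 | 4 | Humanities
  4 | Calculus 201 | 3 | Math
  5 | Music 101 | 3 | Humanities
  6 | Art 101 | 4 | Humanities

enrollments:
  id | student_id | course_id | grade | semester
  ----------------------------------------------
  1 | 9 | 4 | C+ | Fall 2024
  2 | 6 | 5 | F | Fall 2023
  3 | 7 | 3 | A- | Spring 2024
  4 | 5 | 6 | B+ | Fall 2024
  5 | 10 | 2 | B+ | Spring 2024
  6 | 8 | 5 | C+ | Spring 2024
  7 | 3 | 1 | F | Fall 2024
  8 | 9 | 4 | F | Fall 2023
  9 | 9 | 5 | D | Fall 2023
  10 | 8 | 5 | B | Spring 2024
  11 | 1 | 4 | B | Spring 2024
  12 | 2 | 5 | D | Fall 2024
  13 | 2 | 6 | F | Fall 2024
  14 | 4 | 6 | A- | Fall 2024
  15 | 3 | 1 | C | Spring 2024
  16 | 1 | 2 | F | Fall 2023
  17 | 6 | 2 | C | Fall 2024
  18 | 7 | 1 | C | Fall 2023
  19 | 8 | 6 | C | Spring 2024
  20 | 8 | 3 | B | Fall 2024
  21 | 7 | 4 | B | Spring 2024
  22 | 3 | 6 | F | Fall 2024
SELECT c.id, p.name AS course, c.semester, c.grade FROM enrollments c JOIN courses p ON c.course_id = p.id WHERE p.credits <= 3

Execution result:
id | course | semester | grade
1 | Calculus 201 | Fall 2024 | C+
2 | Music 101 | Fall 2023 | F
6 | Music 101 | Spring 2024 | C+
7 | Chemistry 101 | Fall 2024 | F
8 | Calculus 201 | Fall 2023 | F
9 | Music 101 | Fall 2023 | D
10 | Music 101 | Spring 2024 | B
11 | Calculus 201 | Spring 2024 | B
12 | Music 101 | Fall 2024 | D
15 | Chemistry 101 | Spring 2024 | C
18 | Chemistry 101 | Fall 2023 | C
21 | Calculus 201 | Spring 2024 | B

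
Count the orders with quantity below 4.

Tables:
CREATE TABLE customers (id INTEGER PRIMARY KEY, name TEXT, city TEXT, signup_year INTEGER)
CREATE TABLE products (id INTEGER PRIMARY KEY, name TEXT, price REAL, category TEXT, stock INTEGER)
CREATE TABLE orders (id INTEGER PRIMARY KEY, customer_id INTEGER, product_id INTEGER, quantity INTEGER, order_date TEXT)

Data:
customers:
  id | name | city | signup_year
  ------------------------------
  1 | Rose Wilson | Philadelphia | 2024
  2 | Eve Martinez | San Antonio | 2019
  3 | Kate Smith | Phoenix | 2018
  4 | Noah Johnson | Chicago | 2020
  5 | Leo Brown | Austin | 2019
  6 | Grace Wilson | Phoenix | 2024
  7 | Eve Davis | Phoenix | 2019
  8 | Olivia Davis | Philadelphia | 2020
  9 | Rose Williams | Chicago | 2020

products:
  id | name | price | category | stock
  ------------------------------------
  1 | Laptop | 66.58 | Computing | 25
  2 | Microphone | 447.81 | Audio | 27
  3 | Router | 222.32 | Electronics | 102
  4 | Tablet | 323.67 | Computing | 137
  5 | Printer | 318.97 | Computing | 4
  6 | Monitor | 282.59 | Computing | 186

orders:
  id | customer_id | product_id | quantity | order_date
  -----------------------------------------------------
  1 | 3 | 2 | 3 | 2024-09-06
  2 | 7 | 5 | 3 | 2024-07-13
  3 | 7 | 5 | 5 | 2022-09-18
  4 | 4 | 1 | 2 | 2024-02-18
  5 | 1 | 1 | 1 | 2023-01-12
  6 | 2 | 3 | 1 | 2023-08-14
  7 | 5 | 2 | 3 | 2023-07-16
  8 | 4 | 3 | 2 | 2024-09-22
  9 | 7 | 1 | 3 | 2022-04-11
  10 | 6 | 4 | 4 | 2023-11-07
SELECT COUNT(*) FROM orders WHERE quantity < 4

Execution result:
8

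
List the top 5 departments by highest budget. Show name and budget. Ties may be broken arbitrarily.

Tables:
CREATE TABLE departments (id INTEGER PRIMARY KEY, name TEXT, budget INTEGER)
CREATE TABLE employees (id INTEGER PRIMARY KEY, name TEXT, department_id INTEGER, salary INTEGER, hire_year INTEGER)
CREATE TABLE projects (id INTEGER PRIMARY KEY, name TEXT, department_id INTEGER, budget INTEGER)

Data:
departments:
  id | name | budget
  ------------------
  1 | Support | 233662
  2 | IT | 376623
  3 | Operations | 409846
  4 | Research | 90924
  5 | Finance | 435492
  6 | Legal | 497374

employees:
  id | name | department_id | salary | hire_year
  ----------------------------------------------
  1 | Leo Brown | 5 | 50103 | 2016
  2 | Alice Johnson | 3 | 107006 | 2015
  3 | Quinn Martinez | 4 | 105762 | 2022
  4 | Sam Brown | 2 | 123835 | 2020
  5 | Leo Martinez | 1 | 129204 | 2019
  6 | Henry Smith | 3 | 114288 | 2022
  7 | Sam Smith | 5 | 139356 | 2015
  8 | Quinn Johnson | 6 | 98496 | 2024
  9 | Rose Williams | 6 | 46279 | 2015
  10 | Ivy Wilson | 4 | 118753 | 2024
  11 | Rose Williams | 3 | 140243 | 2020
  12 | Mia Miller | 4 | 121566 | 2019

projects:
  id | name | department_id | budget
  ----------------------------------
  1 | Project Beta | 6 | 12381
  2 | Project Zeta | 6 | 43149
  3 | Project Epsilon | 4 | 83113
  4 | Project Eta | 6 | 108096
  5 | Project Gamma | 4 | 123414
SELECT name, budget FROM departments ORDER BY budget DESC LIMIT 5

Execution result:
name | budget
Legal | 497374
Finance | 435492
Operations | 409846
IT | 376623
Support | 233662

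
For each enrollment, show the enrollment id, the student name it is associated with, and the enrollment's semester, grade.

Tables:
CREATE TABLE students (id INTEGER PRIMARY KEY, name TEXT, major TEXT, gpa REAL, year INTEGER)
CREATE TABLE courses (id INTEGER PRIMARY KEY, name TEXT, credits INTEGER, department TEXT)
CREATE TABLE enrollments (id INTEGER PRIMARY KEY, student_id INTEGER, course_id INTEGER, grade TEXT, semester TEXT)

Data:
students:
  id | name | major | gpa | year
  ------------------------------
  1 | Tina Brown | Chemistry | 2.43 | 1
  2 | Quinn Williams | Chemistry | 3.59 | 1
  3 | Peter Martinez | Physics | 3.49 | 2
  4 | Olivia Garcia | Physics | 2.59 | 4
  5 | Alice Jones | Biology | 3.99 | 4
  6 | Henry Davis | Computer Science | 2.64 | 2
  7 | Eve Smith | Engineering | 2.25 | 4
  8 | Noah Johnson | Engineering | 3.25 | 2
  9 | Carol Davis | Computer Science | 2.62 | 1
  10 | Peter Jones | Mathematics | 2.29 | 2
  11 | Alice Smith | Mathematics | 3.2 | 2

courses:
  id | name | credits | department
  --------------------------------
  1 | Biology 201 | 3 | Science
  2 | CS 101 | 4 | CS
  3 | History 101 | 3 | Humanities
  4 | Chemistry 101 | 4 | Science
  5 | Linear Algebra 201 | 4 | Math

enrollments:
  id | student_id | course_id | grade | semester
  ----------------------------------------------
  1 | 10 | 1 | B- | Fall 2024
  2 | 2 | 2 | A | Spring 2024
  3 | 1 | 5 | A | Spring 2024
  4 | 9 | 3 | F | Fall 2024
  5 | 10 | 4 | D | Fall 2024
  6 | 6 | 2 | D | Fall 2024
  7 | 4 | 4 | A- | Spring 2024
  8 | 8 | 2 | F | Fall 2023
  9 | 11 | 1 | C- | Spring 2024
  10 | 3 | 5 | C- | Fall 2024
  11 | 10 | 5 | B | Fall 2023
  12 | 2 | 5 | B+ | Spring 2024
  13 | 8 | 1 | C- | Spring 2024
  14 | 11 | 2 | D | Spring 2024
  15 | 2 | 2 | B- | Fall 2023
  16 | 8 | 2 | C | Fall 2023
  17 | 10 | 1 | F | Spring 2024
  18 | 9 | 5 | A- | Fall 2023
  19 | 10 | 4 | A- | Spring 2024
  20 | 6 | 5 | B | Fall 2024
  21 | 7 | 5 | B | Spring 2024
SELECT c.id, p.name AS student, c.semester, c.grade FROM enrollments c JOIN students p ON c.student_id = p.id

Execution result:
id | student | semester | grade
1 | Peter Jones | Fall 2024 | B-
2 | Quinn Williams | Spring 2024 | A
3 | Tina Brown | Spring 2024 | A
4 | Carol Davis | Fall 2024 | F
5 | Peter Jones | Fall 2024 | D
6 | Henry Davis | Fall 2024 | D
7 | Olivia Garcia | Spring 2024 | A-
8 | Noah Johnson | Fall 2023 | F
9 | Alice Smith | Spring 2024 | C-
10 | Peter Martinez | Fall 2024 | C-
11 | Peter Jones | Fall 2023 | B
12 | Quinn Williams | Spring 2024 | B+
13 | Noah Johnson | Spring 2024 | C-
14 | Alice Smith | Spring 2024 | D
15 | Quinn Williams | Fall 2023 | B-
16 | Noah Johnson | Fall 2023 | C
17 | Peter Jones | Spring 2024 | F
18 | Carol Davis | Fall 2023 | A-
19 | Peter Jones | Spring 2024 | A-
20 | Henry Davis | Fall 2024 | B
21 | Eve Smith | Spring 2024 | B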